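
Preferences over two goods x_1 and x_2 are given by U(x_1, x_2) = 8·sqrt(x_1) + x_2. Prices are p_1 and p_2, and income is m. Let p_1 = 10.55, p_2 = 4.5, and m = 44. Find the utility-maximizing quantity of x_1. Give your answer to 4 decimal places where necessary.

x_1* = 2.911

Set MRS = p_1/p_2: 4·x_1^(−1/2) = p_1/p_2.
Thus x_1* = (4·p_2/p_1)² — independent of m — with the rest of income spent on x_2.
Plugging in: x_1* = (4·4.5/10.55)² = 2.911.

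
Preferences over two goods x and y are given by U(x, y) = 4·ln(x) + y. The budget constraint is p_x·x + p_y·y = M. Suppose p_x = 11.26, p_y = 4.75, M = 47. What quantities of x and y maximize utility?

Set MRS = p_x/p_y: (4/x)/1 = p_x/p_y.
So x*(p_x,p_y) = 4·p_y/p_x, independent of income; and y* = (M − 4·p_y)/p_y.
At the given prices: x* = 4·4.75/11.26 = 1.6874, and y* = 5.8947.

x* = 1.6874, y* = 5.8947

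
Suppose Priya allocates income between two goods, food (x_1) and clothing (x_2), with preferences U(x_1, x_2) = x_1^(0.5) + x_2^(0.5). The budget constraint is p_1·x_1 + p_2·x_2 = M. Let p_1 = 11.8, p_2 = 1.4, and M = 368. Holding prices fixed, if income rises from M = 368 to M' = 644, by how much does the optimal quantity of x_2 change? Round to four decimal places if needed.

MU_x_1 ∝ x_1^(-0.5), MU_x_2 ∝ x_2^(-0.5), so MRS = (x_2/x_1)^(0.5) = p_1/p_2.
Solve for the ratio: x_2/x_1 = [p_1/p_2]^(2).
With the ratio pinned down, the budget gives x_1* = M/(p_1 + p_2·(x_2/x_1)) and x_2* = (x_2/x_1)·x_1*.
Numerically x_2/x_1 = 71.040816, so x_1* = 368/(11.8 + 1.4·71.040816) = 3.3077 and x_2* = 71.040816·3.3077 = 234.9784.
At M' = 644: x_2* = 411.2121. Change: 411.2121 − 234.9784 = 176.2338.

Δx_2* = 176.2338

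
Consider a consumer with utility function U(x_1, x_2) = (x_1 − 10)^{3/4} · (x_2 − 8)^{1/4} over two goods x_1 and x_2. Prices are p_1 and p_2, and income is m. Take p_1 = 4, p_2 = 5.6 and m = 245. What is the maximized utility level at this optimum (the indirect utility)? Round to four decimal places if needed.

Discretionary income = 245 − 10·4 − 8·5.6 = 160.2; x_1* = 10 + 0.75·160.2/4 = 40.0375; x_2* = 8 + 0.25·160.2/5.6 = 15.1518.
Utility at the optimum: U(40.0375, 15.1518) = 20.9822.

V = 20.9822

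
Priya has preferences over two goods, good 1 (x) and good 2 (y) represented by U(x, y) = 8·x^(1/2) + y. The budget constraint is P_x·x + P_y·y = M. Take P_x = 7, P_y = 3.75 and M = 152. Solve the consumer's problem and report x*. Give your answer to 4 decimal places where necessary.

x* = 4.5918

MU_x = 4/√x, MU_y = 1. Tangency: 4/√x = P_x/P_y.
Solve: √x = 4·P_y/P_x, so x*(P_x,P_y) = (4·P_y/P_x)², and y* = (M − P_x·x*)/P_y.
Plugging in: x* = (4·3.75/7)² = 4.5918.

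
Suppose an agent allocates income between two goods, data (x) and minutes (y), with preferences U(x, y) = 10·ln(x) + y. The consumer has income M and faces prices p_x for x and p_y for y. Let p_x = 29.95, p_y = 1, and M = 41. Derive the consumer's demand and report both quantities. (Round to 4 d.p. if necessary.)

x* = 0.3339, y* = 31

MU_x = 10/x, MU_y = 1. Tangency: 10/x = p_x/p_y.
So x*(p_x,p_y) = 10·p_y/p_x, independent of income; and y* = (M − 10·p_y)/p_y.
At the given prices: x* = 10·1/29.95 = 0.3339, and y* = 31.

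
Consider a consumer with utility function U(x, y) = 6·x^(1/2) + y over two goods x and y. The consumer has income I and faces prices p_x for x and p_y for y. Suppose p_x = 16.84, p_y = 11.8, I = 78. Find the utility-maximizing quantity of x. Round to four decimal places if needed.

Set MRS = p_x/p_y: 3·x^(−1/2) = p_x/p_y.
Solve: √x = 3·p_y/p_x, so x*(p_x,p_y) = (3·p_y/p_x)², and y* = (I − p_x·x*)/p_y.
Plugging in: x* = (3·11.8/16.84)² = 4.419.

x* = 4.419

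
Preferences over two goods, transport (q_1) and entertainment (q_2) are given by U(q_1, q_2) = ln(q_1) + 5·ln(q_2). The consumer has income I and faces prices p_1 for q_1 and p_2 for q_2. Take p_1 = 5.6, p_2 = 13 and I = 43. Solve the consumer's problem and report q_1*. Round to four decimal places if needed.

q_1* = 1.2798

MU_q_1/MU_q_2 = (q_2)/(5·q_1); tangency sets this equal to p_1/p_2.
So p_2·q_2 = 5·p_1·q_1; combined with the budget, a share 1/6 of income goes to q_1.
Demand: q_1*(p_1,p_2,I) = 1/6·I/p_1 and q_2* = 5/6·I/p_2.
At p_1=5.6, p_2=13, I=43: q_1* = 1/6·43/5.6 = 1.2798.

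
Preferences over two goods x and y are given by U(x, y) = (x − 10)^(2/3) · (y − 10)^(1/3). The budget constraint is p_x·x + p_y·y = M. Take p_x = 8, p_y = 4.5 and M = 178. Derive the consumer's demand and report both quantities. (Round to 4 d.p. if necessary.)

Let x' = x−10, y' = y−10. MRS = 2·y'/x' = p_x/p_y.
Substituting into the budget: x* = 10 + 2/3·(M − 10·p_x − 10·p_y)/p_x, and y* = 10 + 1/3·(…)/p_y.
Discretionary income = 178 − 10·8 − 10·4.5 = 53; x* = 10 + 2/3·53/8 = 14.4167; y* = 10 + 1/3·53/4.5 = 13.9259.

x* = 14.4167, y* = 13.9259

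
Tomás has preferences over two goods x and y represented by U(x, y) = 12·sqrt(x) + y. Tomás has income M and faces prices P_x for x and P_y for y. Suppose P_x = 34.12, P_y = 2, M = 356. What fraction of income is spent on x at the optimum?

MU_x = 6/√x, MU_y = 1. Tangency: 6/√x = P_x/P_y.
Thus x* = (6·P_y/P_x)² — independent of M — with the rest of income spent on y.
Plugging in: x* = (6·2/34.12)² = 0.1237, y* = 175.8898.
Expenditure on x: 34.12·0.1237 = 4.2204; share = 0.0119.

share on x = 0.0119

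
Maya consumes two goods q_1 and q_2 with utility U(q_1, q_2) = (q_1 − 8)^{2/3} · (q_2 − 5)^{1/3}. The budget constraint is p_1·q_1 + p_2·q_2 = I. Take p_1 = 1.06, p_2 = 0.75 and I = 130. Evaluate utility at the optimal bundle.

V = 65.9744

MRS = 2·(q_2−5)/(q_1−8). Tangency with p_1/p_2 gives q_2−5 = (1/2)·(p_1/p_2)·(q_1−8).
After buying the subsistence bundle (8, 5), a share 2/3 of the remaining income goes to q_1: q_1* = 8 + 2/3·(I − 8p_1 − 5p_2)/p_1.
Discretionary income = 130 − 8·1.06 − 5·0.75 = 117.77; q_1* = 8 + 2/3·117.77/1.06 = 82.0692; q_2* = 5 + 1/3·117.77/0.75 = 57.3422.
Utility at the optimum: U(82.0692, 57.3422) = 65.9744.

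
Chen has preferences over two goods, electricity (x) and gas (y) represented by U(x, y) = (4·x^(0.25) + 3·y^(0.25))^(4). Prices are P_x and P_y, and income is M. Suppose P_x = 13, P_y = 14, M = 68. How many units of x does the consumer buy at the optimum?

From the CES first-order condition, (4/3)·(y/x)^(0.75) = P_x/P_y.
Solve for the ratio: y/x = [(3/4)·P_x/P_y]^(4/3).
Substitute y = (y/x)·x into the budget: x* = M/(P_x + P_y·(y/x)).
Numerically y/x = 0.617308, so x* = 68/(13 + 14·0.617308) = 3.142.

x* = 3.142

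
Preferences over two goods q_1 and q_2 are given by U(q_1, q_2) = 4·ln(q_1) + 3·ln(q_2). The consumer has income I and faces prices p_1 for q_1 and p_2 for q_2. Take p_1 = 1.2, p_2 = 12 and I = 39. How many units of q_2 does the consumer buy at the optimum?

q_2* = 1.3929

The MRS is (4/3)·q_2/q_1. Set MRS = p_1/p_2.
So 4·p_2·q_2 = 3·p_1·q_1; combined with the budget, a share 4/7 of income goes to q_1.
Demand: q_1*(p_1,p_2,I) = 4/7·I/p_1 and q_2* = 3/7·I/p_2.
At p_1=1.2, p_2=12, I=39: q_2* = 3/7·39/12 = 1.3929.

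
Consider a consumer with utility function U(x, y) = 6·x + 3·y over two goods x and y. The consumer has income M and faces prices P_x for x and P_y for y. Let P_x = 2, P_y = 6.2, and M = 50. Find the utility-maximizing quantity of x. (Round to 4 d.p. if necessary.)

x* = 25

x gives more utility per dollar, so spend all income on x: x* = M/P_x, y* = 0.
Numerically: x* = 25, y* = 0.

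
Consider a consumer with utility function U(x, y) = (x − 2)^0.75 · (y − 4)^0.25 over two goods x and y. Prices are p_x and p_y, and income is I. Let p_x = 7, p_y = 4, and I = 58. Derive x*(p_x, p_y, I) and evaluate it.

x* = 5

Discretionary income = 58 − 2·7 − 4·4 = 28; x* = 2 + 0.75·28/7 = 5.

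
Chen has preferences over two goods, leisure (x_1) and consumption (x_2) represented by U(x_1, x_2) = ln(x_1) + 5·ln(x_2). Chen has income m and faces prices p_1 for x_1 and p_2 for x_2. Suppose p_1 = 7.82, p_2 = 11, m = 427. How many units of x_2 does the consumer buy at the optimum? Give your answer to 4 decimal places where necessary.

MU_x_1/MU_x_2 = (x_2)/(5·x_1); tangency sets this equal to p_1/p_2.
Rearranging, p_2·x_2 = 5·p_1·x_1. Substituting into the budget gives p_1·x_1·(1 + 5) = m.
Demand: x_1*(p_1,p_2,m) = 1/6·m/p_1 and x_2* = 5/6·m/p_2.
At p_1=7.82, p_2=11, m=427: x_2* = 5/6·427/11 = 32.3485.

x_2* = 32.3485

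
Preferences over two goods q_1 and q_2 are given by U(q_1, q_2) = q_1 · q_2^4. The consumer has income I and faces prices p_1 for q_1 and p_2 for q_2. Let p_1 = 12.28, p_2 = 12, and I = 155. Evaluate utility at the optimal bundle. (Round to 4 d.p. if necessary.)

V = 28782.2727

At p_1=12.28, p_2=12, I=155: q_1* = 0.2·155/12.28 = 2.5244, q_2* = 10.3333.
Utility at the optimum: U(2.5244, 10.3333) = 28782.2727.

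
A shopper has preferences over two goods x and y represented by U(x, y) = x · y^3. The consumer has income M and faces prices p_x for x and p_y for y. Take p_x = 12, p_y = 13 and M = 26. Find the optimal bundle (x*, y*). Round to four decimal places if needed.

x* = 0.5417, y* = 1.5

MU_x/MU_y = (y)/(3·x); tangency sets this equal to p_x/p_y.
So p_y·y = 3·p_x·x; combined with the budget, a share 0.25 of income goes to x.
Demand: x*(p_x,p_y,M) = 0.25·M/p_x and y* = 0.75·M/p_y.
At p_x=12, p_y=13, M=26: x* = 0.25·26/12 = 0.5417, y* = 1.5.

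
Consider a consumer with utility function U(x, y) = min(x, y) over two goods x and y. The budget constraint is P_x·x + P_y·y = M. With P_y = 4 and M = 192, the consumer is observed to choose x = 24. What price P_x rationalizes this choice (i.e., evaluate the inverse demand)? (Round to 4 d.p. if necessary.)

P_x = 4

Leontief preferences: the optimum is at the kink where x/1 = y/1, i.e. y = x.
Budget: P_x·x + P_y·x = M, so (P_x + P_y)·x = M.
Demand: x*(P_x,P_y,M) = M/(P_x + P_y), y* = M/(P_x + P_y).
Set x* = 24 in the demand function and solve for P_x: P_x = 4.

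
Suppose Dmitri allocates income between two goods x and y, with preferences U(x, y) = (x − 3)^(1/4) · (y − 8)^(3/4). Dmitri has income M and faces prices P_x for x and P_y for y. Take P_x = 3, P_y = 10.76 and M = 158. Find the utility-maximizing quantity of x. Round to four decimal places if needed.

Let x' = x−3, y' = y−8. MRS = (1/3)·y'/x' = P_x/P_y.
After buying the subsistence bundle (3, 8), a share 0.25 of the remaining income goes to x: x* = 3 + 0.25·(M − 3P_x − 8P_y)/P_x.
Discretionary income = 158 − 3·3 − 8·10.76 = 62.92; x* = 3 + 0.25·62.92/3 = 8.2433.

x* = 8.2433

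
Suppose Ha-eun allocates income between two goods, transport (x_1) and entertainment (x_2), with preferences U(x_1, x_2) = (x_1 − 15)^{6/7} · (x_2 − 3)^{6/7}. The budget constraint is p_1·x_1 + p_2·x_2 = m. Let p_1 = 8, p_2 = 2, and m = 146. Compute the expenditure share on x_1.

After buying the subsistence bundle (15, 3), a share 0.5 of the remaining income goes to x_1: x_1* = 15 + 0.5·(m − 15p_1 − 3p_2)/p_1.
Discretionary income = 146 − 15·8 − 3·2 = 20; x_1* = 15 + 0.5·20/8 = 16.25; x_2* = 3 + 0.5·20/2 = 8.
Expenditure on x_1: 8·16.25 = 130; share = 0.8904.

share on x_1 = 0.8904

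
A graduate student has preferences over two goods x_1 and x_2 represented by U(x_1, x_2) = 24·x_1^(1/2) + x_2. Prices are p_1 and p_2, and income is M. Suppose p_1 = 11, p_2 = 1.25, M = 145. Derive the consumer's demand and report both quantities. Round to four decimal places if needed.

x_1* = 1.8595, x_2* = 99.6364

Set MRS = p_1/p_2: 12·x_1^(−1/2) = p_1/p_2.
Solve: √x_1 = 12·p_2/p_1, so x_1*(p_1,p_2) = (12·p_2/p_1)², and x_2* = (M − p_1·x_1*)/p_2.
Plugging in: x_1* = (12·1.25/11)² = 1.8595, x_2* = 99.6364.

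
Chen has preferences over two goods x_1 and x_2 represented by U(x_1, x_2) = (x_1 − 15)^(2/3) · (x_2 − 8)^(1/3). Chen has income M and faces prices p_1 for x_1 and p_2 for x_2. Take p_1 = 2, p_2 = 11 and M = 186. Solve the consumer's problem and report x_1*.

x_1* = 37.6667

MRS = 2·(x_2−8)/(x_1−15). Tangency with p_1/p_2 gives x_2−8 = (1/2)·(p_1/p_2)·(x_1−15).
Substituting into the budget: x_1* = 15 + 2/3·(M − 15·p_1 − 8·p_2)/p_1, and x_2* = 8 + 1/3·(…)/p_2.
Discretionary income = 186 − 15·2 − 8·11 = 68; x_1* = 15 + 2/3·68/2 = 37.6667.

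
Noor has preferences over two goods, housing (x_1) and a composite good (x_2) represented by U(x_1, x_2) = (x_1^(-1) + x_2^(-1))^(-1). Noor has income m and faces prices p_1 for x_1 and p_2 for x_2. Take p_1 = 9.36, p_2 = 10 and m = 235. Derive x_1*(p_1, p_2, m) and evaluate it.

MU_x_1 ∝ x_1^(-2), MU_x_2 ∝ x_2^(-2), so MRS = (x_2/x_1)^(2) = p_1/p_2.
Hence x_2/x_1 = (p_1/p_2)^(1/(2)), i.e. raised to the 0.5 power.
Substitute x_2 = (x_2/x_1)·x_1 into the budget: x_1* = m/(p_1 + p_2·(x_2/x_1)).
Numerically x_2/x_1 = 0.967471, so x_1* = 235/(9.36 + 10·0.967471) = 12.3459.

x_1* = 12.3459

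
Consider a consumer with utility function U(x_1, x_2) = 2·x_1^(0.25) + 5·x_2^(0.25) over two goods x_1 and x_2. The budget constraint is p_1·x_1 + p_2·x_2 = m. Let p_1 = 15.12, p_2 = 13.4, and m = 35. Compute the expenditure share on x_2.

Numerically x_2/x_1 = 3.985805, so x_1* = 35/(15.12 + 13.4·3.985805) = 0.5107 and x_2* = 3.985805·0.5107 = 2.0357.
Expenditure on x_2: 13.4·2.0357 = 27.2778; share = 0.7794.

share on x_2 = 0.7794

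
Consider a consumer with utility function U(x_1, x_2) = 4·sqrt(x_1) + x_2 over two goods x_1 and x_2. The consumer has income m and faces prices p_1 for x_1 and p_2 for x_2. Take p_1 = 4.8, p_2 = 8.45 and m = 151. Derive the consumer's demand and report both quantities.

x_1* = 12.3963, x_2* = 10.8282

Utility is quasi-linear in x_2; the FOC for x_1 is 2/√x_1 = p_1/p_2.
Thus x_1* = (2·p_2/p_1)² — independent of m — with the rest of income spent on x_2.
Plugging in: x_1* = (2·8.45/4.8)² = 12.3963, x_2* = 10.8282.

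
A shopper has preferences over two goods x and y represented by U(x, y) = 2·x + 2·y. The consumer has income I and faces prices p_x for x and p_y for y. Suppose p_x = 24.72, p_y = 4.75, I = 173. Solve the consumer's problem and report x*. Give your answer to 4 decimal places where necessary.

x* = 0

Perfect substitutes: compare marginal utility per dollar. 2/p_x vs 2/p_y → 0.0809 vs 0.4211.
y gives more utility per dollar, so spend all income on y: y* = I/p_y, x* = 0.
Numerically: x* = 0, y* = 36.4211.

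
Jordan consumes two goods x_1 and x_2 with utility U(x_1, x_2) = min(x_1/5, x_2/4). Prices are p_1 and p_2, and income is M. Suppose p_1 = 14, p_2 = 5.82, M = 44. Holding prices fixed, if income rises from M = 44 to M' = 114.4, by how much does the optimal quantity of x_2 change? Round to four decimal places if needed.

Δx_2* = 3.0189

With perfect complements, no substitution: consume in ratio x_1:x_2 = 5:4.
Budget: p_1·x_1 + p_2·(4/5)·x_1 = M, so (5·p_1 + 4·p_2)·x_1 = 5·M.
Demand: x_1*(p_1,p_2,M) = 5·M/(5·p_1 + 4·p_2), x_2* = 4·M/(5·p_1 + 4·p_2).
Here 5·14 + 4·5.82 = 93.28, giving x_2* = 1.8868.
At M' = 114.4: x_2* = 4.9057. Change: 4.9057 − 1.8868 = 3.0189.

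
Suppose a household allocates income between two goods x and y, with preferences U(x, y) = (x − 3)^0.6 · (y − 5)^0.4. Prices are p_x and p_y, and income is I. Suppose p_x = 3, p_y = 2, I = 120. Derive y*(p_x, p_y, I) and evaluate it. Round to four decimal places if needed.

y* = 25.2

Let x' = x−3, y' = y−5. MRS = (3/2)·y'/x' = p_x/p_y.
Substituting into the budget: x* = 3 + 0.6·(I − 3·p_x − 5·p_y)/p_x, and y* = 5 + 0.4·(…)/p_y.
Discretionary income = 120 − 3·3 − 5·2 = 101; y* = 5 + 0.4·101/2 = 25.2.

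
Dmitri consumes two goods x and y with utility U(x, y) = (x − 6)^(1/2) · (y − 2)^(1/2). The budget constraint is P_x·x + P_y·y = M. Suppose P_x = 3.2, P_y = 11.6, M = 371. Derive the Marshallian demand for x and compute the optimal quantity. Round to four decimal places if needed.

This is Cobb-Douglas in (x−6, y−2): tangency gives 0.5·P_y·(y−2) = 0.5·P_x·(x−6).
After buying the subsistence bundle (6, 2), a share 0.5 of the remaining income goes to x: x* = 6 + 0.5·(M − 6P_x − 2P_y)/P_x.
Discretionary income = 371 − 6·3.2 − 2·11.6 = 328.6; x* = 6 + 0.5·328.6/3.2 = 57.3438.

x* = 57.3438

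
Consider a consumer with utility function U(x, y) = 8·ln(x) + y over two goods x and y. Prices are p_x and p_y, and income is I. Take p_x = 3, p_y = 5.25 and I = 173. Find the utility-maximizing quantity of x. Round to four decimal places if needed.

x* = 14

Set MRS = p_x/p_y: (8/x)/1 = p_x/p_y.
So x*(p_x,p_y) = 8·p_y/p_x, independent of income; and y* = (I − 8·p_y)/p_y.
At the given prices: x* = 8·5.25/3 = 14.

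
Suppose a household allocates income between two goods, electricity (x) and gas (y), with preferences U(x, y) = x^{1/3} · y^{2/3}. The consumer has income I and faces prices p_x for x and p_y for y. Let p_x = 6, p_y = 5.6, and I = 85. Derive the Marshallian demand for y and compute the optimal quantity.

y* = 10.119

MU_x/MU_y = (1/3·y)/(2/3·x); tangency sets this equal to p_x/p_y.
So 1/3·p_y·y = 2/3·p_x·x; combined with the budget, a share 1/3 of income goes to x.
Demand: x*(p_x,p_y,I) = 1/3·I/p_x and y* = 2/3·I/p_y.
At p_x=6, p_y=5.6, I=85: y* = 2/3·85/5.6 = 10.119.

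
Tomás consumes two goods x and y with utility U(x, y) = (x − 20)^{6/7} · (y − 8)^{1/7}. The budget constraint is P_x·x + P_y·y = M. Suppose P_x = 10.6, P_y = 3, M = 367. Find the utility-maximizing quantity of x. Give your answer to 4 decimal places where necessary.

MRS = 6·(y−8)/(x−20). Tangency with P_x/P_y gives y−8 = (1/6)·(P_x/P_y)·(x−20).
After buying the subsistence bundle (20, 8), a share 6/7 of the remaining income goes to x: x* = 20 + 6/7·(M − 20P_x − 8P_y)/P_x.
Discretionary income = 367 − 20·10.6 − 8·3 = 131; x* = 20 + 6/7·131/10.6 = 30.593.

x* = 30.593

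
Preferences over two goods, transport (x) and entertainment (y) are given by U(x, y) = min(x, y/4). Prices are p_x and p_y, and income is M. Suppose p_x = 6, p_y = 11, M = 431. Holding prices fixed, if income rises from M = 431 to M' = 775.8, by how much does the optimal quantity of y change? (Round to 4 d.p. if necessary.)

Δy* = 27.584

With perfect complements, no substitution: consume in ratio x:y = 1:4.
Budget: p_x·x + p_y·4·x = M, so (p_x + 4·p_y)·x = M.
Demand: x*(p_x,p_y,M) = M/(p_x + 4·p_y), y* = 4·M/(p_x + 4·p_y).
Here 6 + 4·11 = 50, giving y* = 34.48.
At M' = 775.8: y* = 62.064. Change: 62.064 − 34.48 = 27.584.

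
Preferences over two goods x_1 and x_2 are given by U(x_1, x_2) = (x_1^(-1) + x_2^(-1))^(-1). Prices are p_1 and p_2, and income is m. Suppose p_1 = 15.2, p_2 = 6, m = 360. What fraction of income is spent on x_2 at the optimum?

Numerically x_2/x_1 = 1.591645, so x_1* = 360/(15.2 + 6·1.591645) = 14.5455 and x_2* = 1.591645·14.5455 = 23.1513.
Expenditure on x_2: 6·23.1513 = 138.9079; share = 0.3859.

share on x_2 = 0.3859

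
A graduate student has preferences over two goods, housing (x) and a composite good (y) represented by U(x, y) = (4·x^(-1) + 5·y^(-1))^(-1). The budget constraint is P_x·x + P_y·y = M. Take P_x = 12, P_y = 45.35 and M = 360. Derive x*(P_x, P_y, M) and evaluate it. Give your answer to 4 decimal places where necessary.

x* = 9.4534

From the CES first-order condition, (4/5)·(y/x)^(2) = P_x/P_y.
Solve for the ratio: y/x = [(5/4)·P_x/P_y]^(0.5).
With the ratio pinned down, the budget gives x* = M/(P_x + P_y·(y/x)) and y* = (y/x)·x*.
Numerically y/x = 0.575118, so x* = 360/(12 + 45.35·0.575118) = 9.4534.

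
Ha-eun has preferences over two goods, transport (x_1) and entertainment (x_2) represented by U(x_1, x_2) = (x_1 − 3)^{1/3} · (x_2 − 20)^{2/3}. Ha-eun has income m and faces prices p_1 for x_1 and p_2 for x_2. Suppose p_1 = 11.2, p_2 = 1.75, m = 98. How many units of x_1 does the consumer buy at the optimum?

This is Cobb-Douglas in (x_1−3, x_2−20): tangency gives 1/3·p_2·(x_2−20) = 2/3·p_1·(x_1−3).
After buying the subsistence bundle (3, 20), a share 1/3 of the remaining income goes to x_1: x_1* = 3 + 1/3·(m − 3p_1 − 20p_2)/p_1.
Discretionary income = 98 − 3·11.2 − 20·1.75 = 29.4; x_1* = 3 + 1/3·29.4/11.2 = 3.875.

x_1* = 3.875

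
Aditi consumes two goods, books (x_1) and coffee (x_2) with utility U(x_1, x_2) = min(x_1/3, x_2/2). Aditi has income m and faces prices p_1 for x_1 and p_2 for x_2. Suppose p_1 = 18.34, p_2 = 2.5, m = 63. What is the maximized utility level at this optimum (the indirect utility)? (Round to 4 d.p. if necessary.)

V = 1.0497

Leontief preferences: the optimum is at the kink where x_1/3 = x_2/2, i.e. x_2 = (2/3)·x_1.
Budget: p_1·x_1 + p_2·(2/3)·x_1 = m, so (3·p_1 + 2·p_2)·x_1 = 3·m.
Demand: x_1*(p_1,p_2,m) = 3·m/(3·p_1 + 2·p_2), x_2* = 2·m/(3·p_1 + 2·p_2).
Here 3·18.34 + 2·2.5 = 60.02, giving x_1* = 3.149 and x_2* = 2.0993.
Utility at the optimum: U(3.149, 2.0993) = 1.0497.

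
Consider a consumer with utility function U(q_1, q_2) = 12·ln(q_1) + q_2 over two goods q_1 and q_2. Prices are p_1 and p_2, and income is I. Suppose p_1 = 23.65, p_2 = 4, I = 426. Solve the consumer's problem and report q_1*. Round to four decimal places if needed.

q_1* = 2.0296

So q_1*(p_1,p_2) = 12·p_2/p_1, independent of income; and q_2* = (I − 12·p_2)/p_2.
At the given prices: q_1* = 12·4/23.65 = 2.0296.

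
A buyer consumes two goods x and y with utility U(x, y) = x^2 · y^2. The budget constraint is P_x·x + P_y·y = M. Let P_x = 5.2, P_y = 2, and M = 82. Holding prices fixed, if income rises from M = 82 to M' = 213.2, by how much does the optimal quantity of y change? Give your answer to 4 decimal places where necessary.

MU_x/MU_y = (2·y)/(2·x); tangency sets this equal to P_x/P_y.
So 2·P_y·y = 2·P_x·x; combined with the budget, a share 0.5 of income goes to x.
Demand: x*(P_x,P_y,M) = 0.5·M/P_x and y* = 0.5·M/P_y.
At P_x=5.2, P_y=2, M=82: y* = 0.5·82/2 = 20.5.
At M' = 213.2: y* = 53.3. Change: 53.3 − 20.5 = 32.8.

Δy* = 32.8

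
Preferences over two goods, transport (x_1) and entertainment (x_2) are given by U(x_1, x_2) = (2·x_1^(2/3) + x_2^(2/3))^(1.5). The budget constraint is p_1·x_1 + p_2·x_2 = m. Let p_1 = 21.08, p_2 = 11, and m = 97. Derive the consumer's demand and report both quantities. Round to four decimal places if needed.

MU_x_1 ∝ 2·x_1^(-1/3), MU_x_2 ∝ x_2^(-1/3), so MRS = 2·(x_2/x_1)^(1/3) = p_1/p_2.
Hence x_2/x_1 = ((1/2)·p_1/p_2)^(1/(1/3)), i.e. raised to the 3 power.
Substitute x_2 = (x_2/x_1)·x_1 into the budget: x_1* = m/(p_1 + p_2·(x_2/x_1)).
Numerically x_2/x_1 = 0.879719, so x_1* = 97/(21.08 + 11·0.879719) = 3.1538 and x_2* = 0.879719·3.1538 = 2.7744.

x_1* = 3.1538, x_2* = 2.7744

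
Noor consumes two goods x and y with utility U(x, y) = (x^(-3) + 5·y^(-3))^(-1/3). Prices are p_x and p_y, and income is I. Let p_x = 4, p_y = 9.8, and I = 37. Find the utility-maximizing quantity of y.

From the CES first-order condition, (1/5)·(y/x)^(4) = p_x/p_y.
Solve for the ratio: y/x = [5·p_x/p_y]^(0.25).
Substitute y = (y/x)·x into the budget: x* = I/(p_x + p_y·(y/x)).
Numerically y/x = 1.195229, so x* = 37/(4 + 9.8·1.195229) = 2.3547 and y* = 1.195229·2.3547 = 2.8144.

y* = 2.8144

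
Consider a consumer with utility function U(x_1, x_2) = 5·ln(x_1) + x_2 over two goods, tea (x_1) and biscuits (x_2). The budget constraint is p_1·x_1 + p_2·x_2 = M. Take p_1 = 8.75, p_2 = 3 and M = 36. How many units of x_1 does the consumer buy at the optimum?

MU_x_1 = 5/x_1, MU_x_2 = 1. Tangency: 5/x_1 = p_1/p_2.
So x_1*(p_1,p_2) = 5·p_2/p_1, independent of income; and x_2* = (M − 5·p_2)/p_2.
At the given prices: x_1* = 5·3/8.75 = 1.7143.

x_1* = 1.7143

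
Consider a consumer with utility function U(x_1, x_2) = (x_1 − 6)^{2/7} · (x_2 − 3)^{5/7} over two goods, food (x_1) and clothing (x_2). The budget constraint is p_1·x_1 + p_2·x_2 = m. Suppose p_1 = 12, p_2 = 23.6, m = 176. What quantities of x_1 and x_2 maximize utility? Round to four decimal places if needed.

x_1* = 6.7905, x_2* = 4.0048

Substituting into the budget: x_1* = 6 + 2/7·(m − 6·p_1 − 3·p_2)/p_1, and x_2* = 3 + 5/7·(…)/p_2.
Discretionary income = 176 − 6·12 − 3·23.6 = 33.2; x_1* = 6 + 2/7·33.2/12 = 6.7905; x_2* = 3 + 5/7·33.2/23.6 = 4.0048.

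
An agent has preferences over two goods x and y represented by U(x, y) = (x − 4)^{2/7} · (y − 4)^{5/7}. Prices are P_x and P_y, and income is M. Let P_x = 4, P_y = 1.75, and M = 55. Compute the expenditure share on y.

share on y = 0.5429

MRS = (2/5)·(y−4)/(x−4). Tangency with P_x/P_y gives y−4 = (5/2)·(P_x/P_y)·(x−4).
After buying the subsistence bundle (4, 4), a share 2/7 of the remaining income goes to x: x* = 4 + 2/7·(M − 4P_x − 4P_y)/P_x.
Discretionary income = 55 − 4·4 − 4·1.75 = 32; x* = 4 + 2/7·32/4 = 6.2857; y* = 4 + 5/7·32/1.75 = 17.0612.
Expenditure on y: 1.75·17.0612 = 29.8571; share = 0.5429.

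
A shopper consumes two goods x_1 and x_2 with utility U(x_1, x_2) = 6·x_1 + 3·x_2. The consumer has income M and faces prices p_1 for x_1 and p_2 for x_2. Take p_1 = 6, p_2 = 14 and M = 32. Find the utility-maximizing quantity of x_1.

Linear utility — the consumer picks whichever good has higher MU/price: 6/6 = 1 vs 3/14 = 0.2143.
x_1 gives more utility per dollar, so spend all income on x_1: x_1* = M/p_1, x_2* = 0.
Numerically: x_1* = 5.3333, x_2* = 0.

x_1* = 5.3333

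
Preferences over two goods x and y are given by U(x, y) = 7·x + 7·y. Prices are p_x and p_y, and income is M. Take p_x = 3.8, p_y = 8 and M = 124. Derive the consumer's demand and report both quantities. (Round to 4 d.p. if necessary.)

Linear utility — the consumer picks whichever good has higher MU/price: 7/3.8 = 1.8421 vs 7/8 = 0.875.
x gives more utility per dollar, so spend all income on x: x* = M/p_x, y* = 0.
Numerically: x* = 32.6316, y* = 0.

x* = 32.6316, y* = 0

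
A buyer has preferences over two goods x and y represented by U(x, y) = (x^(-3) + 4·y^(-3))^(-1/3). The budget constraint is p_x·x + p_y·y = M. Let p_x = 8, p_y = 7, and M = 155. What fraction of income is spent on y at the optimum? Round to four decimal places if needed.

From the CES first-order condition, (1/4)·(y/x)^(4) = p_x/p_y.
Hence y/x = (4·p_x/p_y)^(1/(4)), i.e. raised to the 0.25 power.
With the ratio pinned down, the budget gives x* = M/(p_x + p_y·(y/x)) and y* = (y/x)·x*.
Numerically y/x = 1.462221, so x* = 155/(8 + 7·1.462221) = 8.4999 and y* = 1.462221·8.4999 = 12.4287.
Expenditure on y: 7·12.4287 = 87.0009; share = 0.5613.

share on y = 0.5613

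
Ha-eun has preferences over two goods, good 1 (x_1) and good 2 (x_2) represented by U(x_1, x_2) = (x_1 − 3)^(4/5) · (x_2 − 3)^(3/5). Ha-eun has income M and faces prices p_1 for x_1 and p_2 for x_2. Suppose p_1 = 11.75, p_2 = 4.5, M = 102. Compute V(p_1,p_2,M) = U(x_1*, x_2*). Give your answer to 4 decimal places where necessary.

MRS = (4/3)·(x_2−3)/(x_1−3). Tangency with p_1/p_2 gives x_2−3 = (3/4)·(p_1/p_2)·(x_1−3).
Substituting into the budget: x_1* = 3 + 4/7·(M − 3·p_1 − 3·p_2)/p_1, and x_2* = 3 + 3/7·(…)/p_2.
Discretionary income = 102 − 3·11.75 − 3·4.5 = 53.25; x_1* = 3 + 4/7·53.25/11.75 = 5.5897; x_2* = 3 + 3/7·53.25/4.5 = 8.0714.
Utility at the optimum: U(5.5897, 8.0714) = 5.6712.

V = 5.6712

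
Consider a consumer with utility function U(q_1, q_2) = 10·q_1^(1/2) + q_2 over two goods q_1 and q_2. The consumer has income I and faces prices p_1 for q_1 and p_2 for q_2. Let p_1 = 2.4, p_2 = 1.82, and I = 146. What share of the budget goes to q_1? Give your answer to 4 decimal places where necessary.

Set MRS = p_1/p_2: 5·q_1^(−1/2) = p_1/p_2.
Thus q_1* = (5·p_2/p_1)² — independent of I — with the rest of income spent on q_2.
Plugging in: q_1* = (5·1.82/2.4)² = 14.3767, q_2* = 61.2614.
Expenditure on q_1: 2.4·14.3767 = 34.5042; share = 0.2363.

share on q_1 = 0.2363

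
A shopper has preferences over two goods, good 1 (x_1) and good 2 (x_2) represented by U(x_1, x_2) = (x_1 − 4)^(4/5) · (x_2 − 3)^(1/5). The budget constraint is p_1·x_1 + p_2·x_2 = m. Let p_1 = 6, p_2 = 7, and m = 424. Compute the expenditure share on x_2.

share on x_2 = 0.2283

MRS = 4·(x_2−3)/(x_1−4). Tangency with p_1/p_2 gives x_2−3 = (1/4)·(p_1/p_2)·(x_1−4).
Substituting into the budget: x_1* = 4 + 0.8·(m − 4·p_1 − 3·p_2)/p_1, and x_2* = 3 + 0.2·(…)/p_2.
Discretionary income = 424 − 4·6 − 3·7 = 379; x_1* = 4 + 0.8·379/6 = 54.5333; x_2* = 3 + 0.2·379/7 = 13.8286.
Expenditure on x_2: 7·13.8286 = 96.8; share = 0.2283.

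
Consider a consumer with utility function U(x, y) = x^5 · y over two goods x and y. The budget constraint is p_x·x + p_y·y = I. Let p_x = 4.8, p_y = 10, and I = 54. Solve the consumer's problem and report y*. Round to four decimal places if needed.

y* = 0.9

At p_x=4.8, p_y=10, I=54: y* = 1/6·54/10 = 0.9.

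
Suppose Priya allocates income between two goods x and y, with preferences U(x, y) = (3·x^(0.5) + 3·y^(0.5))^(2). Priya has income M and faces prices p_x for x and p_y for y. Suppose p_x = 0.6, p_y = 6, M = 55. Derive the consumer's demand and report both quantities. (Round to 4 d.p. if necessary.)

MU_x ∝ 3·x^(-0.5), MU_y ∝ 3·y^(-0.5), so MRS = (y/x)^(0.5) = p_x/p_y.
Solve for the ratio: y/x = [p_x/p_y]^(2).
With the ratio pinned down, the budget gives x* = M/(p_x + p_y·(y/x)) and y* = (y/x)·x*.
Numerically y/x = 0.01, so x* = 55/(0.6 + 6·0.01) = 83.3333 and y* = 0.01·83.3333 = 0.8333.

x* = 83.3333, y* = 0.8333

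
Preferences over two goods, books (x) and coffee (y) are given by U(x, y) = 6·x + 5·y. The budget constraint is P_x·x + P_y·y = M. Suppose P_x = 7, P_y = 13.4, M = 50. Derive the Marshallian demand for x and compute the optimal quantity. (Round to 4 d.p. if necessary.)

Linear utility — the consumer picks whichever good has higher MU/price: 6/7 = 0.8571 vs 5/13.4 = 0.3731.
x gives more utility per dollar, so spend all income on x: x* = M/P_x, y* = 0.
Numerically: x* = 7.1429, y* = 0.

x* = 7.1429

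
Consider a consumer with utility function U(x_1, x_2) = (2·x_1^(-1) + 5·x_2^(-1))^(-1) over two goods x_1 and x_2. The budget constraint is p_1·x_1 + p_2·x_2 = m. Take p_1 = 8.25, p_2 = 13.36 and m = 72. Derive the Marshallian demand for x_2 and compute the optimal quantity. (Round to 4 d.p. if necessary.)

x_2* = 3.6

From the CES first-order condition, (2/5)·(x_2/x_1)^(2) = p_1/p_2.
Hence x_2/x_1 = ((5/2)·p_1/p_2)^(1/(2)), i.e. raised to the 0.5 power.
With the ratio pinned down, the budget gives x_1* = m/(p_1 + p_2·(x_2/x_1)) and x_2* = (x_2/x_1)·x_1*.
Numerically x_2/x_1 = 1.242492, so x_1* = 72/(8.25 + 13.36·1.242492) = 2.8974 and x_2* = 1.242492·2.8974 = 3.6.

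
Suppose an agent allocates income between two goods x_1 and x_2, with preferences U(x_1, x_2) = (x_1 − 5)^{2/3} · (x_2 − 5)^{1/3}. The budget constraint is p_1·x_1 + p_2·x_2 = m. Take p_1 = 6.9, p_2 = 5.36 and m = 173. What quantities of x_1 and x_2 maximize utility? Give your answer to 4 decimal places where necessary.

x_1* = 15.7923, x_2* = 11.9465

MRS = 2·(x_2−5)/(x_1−5). Tangency with p_1/p_2 gives x_2−5 = (1/2)·(p_1/p_2)·(x_1−5).
After buying the subsistence bundle (5, 5), a share 2/3 of the remaining income goes to x_1: x_1* = 5 + 2/3·(m − 5p_1 − 5p_2)/p_1.
Discretionary income = 173 − 5·6.9 − 5·5.36 = 111.7; x_1* = 5 + 2/3·111.7/6.9 = 15.7923; x_2* = 5 + 1/3·111.7/5.36 = 11.9465.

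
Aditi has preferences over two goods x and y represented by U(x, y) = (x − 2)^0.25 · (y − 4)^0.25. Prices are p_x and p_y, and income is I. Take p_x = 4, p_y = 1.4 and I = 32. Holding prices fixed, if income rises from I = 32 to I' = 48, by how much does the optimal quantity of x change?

Δx* = 2

MRS = (y−4)/(x−2). Tangency with p_x/p_y gives y−4 = (p_x/p_y)·(x−2).
After buying the subsistence bundle (2, 4), a share 0.5 of the remaining income goes to x: x* = 2 + 0.5·(I − 2p_x − 4p_y)/p_x.
Discretionary income = 32 − 2·4 − 4·1.4 = 18.4; x* = 2 + 0.5·18.4/4 = 4.3.
At I' = 48: x* = 6.3. Change: 6.3 − 4.3 = 2.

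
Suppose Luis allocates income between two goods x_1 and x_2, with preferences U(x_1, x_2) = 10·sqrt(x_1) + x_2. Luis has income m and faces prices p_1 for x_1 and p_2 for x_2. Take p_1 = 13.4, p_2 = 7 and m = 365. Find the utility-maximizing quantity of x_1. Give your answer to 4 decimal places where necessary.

x_1* = 6.8222

Solve: √x_1 = 5·p_2/p_1, so x_1*(p_1,p_2) = (5·p_2/p_1)², and x_2* = (m − p_1·x_1*)/p_2.
Plugging in: x_1* = (5·7/13.4)² = 6.8222.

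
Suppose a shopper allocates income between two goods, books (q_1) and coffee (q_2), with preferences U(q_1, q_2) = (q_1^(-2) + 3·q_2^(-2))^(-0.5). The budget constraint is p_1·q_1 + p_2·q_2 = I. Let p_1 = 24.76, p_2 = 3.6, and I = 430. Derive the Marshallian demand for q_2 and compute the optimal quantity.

MRS = MU_q_1/MU_q_2 = (1/3)·(q_2/q_1)^(3). Set equal to p_1/p_2.
Hence q_2/q_1 = (3·p_1/p_2)^(1/(3)), i.e. raised to the 1/3 power.
Substitute q_2 = (q_2/q_1)·q_1 into the budget: q_1* = I/(p_1 + p_2·(q_2/q_1)).
Numerically q_2/q_1 = 2.742773, so q_1* = 430/(24.76 + 3.6·2.742773) = 12.4156 and q_2* = 2.742773·12.4156 = 34.053.

q_2* = 34.053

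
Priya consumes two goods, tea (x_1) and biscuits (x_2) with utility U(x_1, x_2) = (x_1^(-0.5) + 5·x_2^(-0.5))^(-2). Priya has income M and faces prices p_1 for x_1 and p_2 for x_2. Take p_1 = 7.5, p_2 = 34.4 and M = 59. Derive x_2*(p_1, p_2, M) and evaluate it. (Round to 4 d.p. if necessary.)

x_2* = 1.4223

MRS = MU_x_1/MU_x_2 = (1/5)·(x_2/x_1)^(1.5). Set equal to p_1/p_2.
Hence x_2/x_1 = (5·p_1/p_2)^(1/(1.5)), i.e. raised to the 2/3 power.
Substitute x_2 = (x_2/x_1)·x_1 into the budget: x_1* = M/(p_1 + p_2·(x_2/x_1)).
Numerically x_2/x_1 = 1.05921, so x_1* = 59/(7.5 + 34.4·1.05921) = 1.3428 and x_2* = 1.05921·1.3428 = 1.4223.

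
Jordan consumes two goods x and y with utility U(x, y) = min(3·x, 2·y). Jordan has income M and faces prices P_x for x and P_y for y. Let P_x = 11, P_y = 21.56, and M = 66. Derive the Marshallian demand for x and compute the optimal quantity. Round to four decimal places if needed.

x* = 1.5228

Here 2·11 + 3·21.56 = 86.68, giving x* = 1.5228.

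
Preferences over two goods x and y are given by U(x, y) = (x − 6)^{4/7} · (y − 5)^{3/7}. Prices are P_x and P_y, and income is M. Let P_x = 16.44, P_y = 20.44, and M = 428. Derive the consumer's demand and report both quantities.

This is Cobb-Douglas in (x−6, y−5): tangency gives 4/7·P_y·(y−5) = 3/7·P_x·(x−6).
Substituting into the budget: x* = 6 + 4/7·(M − 6·P_x − 5·P_y)/P_x, and y* = 5 + 3/7·(…)/P_y.
Discretionary income = 428 − 6·16.44 − 5·20.44 = 227.16; x* = 6 + 4/7·227.16/16.44 = 13.8957; y* = 5 + 3/7·227.16/20.44 = 9.7629.

x* = 13.8957, y* = 9.7629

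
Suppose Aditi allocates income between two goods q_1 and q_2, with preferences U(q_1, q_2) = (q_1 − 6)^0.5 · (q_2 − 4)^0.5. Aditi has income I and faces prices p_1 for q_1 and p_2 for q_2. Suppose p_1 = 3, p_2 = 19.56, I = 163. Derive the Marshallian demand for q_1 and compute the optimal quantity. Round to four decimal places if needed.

This is Cobb-Douglas in (q_1−6, q_2−4): tangency gives 0.5·p_2·(q_2−4) = 0.5·p_1·(q_1−6).
Substituting into the budget: q_1* = 6 + 0.5·(I − 6·p_1 − 4·p_2)/p_1, and q_2* = 4 + 0.5·(…)/p_2.
Discretionary income = 163 − 6·3 − 4·19.56 = 66.76; q_1* = 6 + 0.5·66.76/3 = 17.1267.

q_1* = 17.1267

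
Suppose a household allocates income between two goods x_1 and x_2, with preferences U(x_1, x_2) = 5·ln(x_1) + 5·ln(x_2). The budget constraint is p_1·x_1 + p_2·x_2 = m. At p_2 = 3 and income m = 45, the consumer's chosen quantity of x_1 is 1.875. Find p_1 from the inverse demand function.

p_1 = 12

Tangency: MRS = x_2/x_1 = p_1/p_2.
So 5·p_2·x_2 = 5·p_1·x_1; combined with the budget, a share 0.5 of income goes to x_1.
Demand: x_1*(p_1,p_2,m) = 0.5·m/p_1 and x_2* = 0.5·m/p_2.
Set x_1* = 1.875 in the demand function and solve for p_1: p_1 = 12.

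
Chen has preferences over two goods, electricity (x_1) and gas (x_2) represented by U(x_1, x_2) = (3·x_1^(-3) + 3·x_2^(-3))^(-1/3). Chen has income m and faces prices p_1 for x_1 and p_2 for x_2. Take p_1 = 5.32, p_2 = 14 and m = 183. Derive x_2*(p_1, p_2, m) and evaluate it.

MRS = MU_x_1/MU_x_2 = (x_2/x_1)^(4). Set equal to p_1/p_2.
Hence x_2/x_1 = (p_1/p_2)^(1/(4)), i.e. raised to the 0.25 power.
With the ratio pinned down, the budget gives x_1* = m/(p_1 + p_2·(x_2/x_1)) and x_2* = (x_2/x_1)·x_1*.
Numerically x_2/x_1 = 0.785138, so x_1* = 183/(5.32 + 14·0.785138) = 11.2188 and x_2* = 0.785138·11.2188 = 8.8083.

x_2* = 8.8083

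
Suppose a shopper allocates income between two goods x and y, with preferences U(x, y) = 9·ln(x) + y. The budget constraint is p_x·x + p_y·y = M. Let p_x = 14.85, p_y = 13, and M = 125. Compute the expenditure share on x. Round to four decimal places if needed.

share on x = 0.936

Set MRS = p_x/p_y: (9/x)/1 = p_x/p_y.
So x*(p_x,p_y) = 9·p_y/p_x, independent of income; and y* = (M − 9·p_y)/p_y.
At the given prices: x* = 9·13/14.85 = 7.8788, and y* = 0.6154.
Expenditure on x: 14.85·7.8788 = 117; share = 0.936.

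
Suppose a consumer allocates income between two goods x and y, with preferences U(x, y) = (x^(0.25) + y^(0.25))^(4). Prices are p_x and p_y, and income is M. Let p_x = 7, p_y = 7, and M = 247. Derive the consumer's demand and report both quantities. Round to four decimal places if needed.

x* = 17.6429, y* = 17.6429

Substitute y = (y/x)·x into the budget: x* = M/(p_x + p_y·(y/x)).
Numerically y/x = 1, so x* = 247/(7 + 7·1) = 17.6429 and y* = 1·17.6429 = 17.6429.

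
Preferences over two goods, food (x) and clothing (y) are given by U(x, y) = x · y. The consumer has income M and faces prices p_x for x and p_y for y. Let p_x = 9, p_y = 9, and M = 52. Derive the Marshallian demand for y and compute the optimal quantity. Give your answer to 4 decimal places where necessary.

y* = 2.8889

MU_x/MU_y = (y)/(x); tangency sets this equal to p_x/p_y.
So p_y·y = p_x·x; combined with the budget, a share 0.5 of income goes to x.
Demand: x*(p_x,p_y,M) = 0.5·M/p_x and y* = 0.5·M/p_y.
At p_x=9, p_y=9, M=52: y* = 0.5·52/9 = 2.8889.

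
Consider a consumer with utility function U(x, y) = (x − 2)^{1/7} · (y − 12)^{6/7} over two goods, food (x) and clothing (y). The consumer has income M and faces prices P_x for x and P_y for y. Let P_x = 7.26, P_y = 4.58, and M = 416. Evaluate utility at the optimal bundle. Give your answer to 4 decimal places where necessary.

V = 47.0078

This is Cobb-Douglas in (x−2, y−12): tangency gives 1/7·P_y·(y−12) = 6/7·P_x·(x−2).
Substituting into the budget: x* = 2 + 1/7·(M − 2·P_x − 12·P_y)/P_x, and y* = 12 + 6/7·(…)/P_y.
Discretionary income = 416 − 2·7.26 − 12·4.58 = 346.52; x* = 2 + 1/7·346.52/7.26 = 8.8186; y* = 12 + 6/7·346.52/4.58 = 76.8509.
Utility at the optimum: U(8.8186, 76.8509) = 47.0078.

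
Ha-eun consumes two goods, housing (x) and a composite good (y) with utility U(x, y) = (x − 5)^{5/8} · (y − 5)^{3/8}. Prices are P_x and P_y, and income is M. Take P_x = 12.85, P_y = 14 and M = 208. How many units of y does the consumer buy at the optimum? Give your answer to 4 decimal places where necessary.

y* = 6.9754

This is Cobb-Douglas in (x−5, y−5): tangency gives 0.625·P_y·(y−5) = 0.375·P_x·(x−5).
Substituting into the budget: x* = 5 + 0.625·(M − 5·P_x − 5·P_y)/P_x, and y* = 5 + 0.375·(…)/P_y.
Discretionary income = 208 − 5·12.85 − 5·14 = 73.75; y* = 5 + 0.375·73.75/14 = 6.9754.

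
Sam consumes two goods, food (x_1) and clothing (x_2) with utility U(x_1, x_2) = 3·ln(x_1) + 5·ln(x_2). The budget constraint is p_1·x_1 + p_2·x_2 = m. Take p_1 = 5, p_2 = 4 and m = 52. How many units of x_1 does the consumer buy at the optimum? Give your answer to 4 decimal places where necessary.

The MRS is (3/5)·x_2/x_1. Set MRS = p_1/p_2.
So 3·p_2·x_2 = 5·p_1·x_1; combined with the budget, a share 0.375 of income goes to x_1.
Demand: x_1*(p_1,p_2,m) = 0.375·m/p_1 and x_2* = 0.625·m/p_2.
At p_1=5, p_2=4, m=52: x_1* = 0.375·52/5 = 3.9.

x_1* = 3.9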